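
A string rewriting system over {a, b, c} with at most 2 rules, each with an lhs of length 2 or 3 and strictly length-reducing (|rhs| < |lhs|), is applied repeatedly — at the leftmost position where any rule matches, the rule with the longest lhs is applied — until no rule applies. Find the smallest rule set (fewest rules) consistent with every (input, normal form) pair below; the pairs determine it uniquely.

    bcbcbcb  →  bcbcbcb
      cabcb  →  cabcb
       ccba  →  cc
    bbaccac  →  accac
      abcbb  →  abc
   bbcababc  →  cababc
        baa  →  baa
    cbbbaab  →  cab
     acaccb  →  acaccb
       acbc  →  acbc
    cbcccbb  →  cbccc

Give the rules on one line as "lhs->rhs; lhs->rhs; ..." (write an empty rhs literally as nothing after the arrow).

bb->; cba->c

  | bcbcbcb
  | cabcb
  | ccba => cc
  | bbaccac => accac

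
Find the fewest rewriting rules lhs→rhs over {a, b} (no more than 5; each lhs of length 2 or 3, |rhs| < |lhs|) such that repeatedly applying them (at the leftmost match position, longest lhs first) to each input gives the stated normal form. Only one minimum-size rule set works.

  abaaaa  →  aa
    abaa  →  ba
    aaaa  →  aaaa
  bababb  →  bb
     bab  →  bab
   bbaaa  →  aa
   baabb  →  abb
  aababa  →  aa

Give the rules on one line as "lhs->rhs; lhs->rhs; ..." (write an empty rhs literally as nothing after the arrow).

aba->bb; baa->a; bba->ba; bbb->

  | abaaaa => bbaaa => baaa => aa
  | abaa => bba => ba
  | aaaa
  | bababb => bbbbb => bb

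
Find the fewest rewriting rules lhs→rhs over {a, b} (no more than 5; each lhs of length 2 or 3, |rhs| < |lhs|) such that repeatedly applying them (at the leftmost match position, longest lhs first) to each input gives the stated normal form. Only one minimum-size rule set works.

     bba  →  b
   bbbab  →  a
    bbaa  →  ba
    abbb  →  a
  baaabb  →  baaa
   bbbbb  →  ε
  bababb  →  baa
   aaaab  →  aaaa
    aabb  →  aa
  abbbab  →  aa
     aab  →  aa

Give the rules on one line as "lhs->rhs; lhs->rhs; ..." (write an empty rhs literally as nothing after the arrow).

  | bba => b
  | bbbab => ab => a
  | bbaa => ba
  | abbb => abb => ab => a

ab->a; bb->; bba->b; bbb->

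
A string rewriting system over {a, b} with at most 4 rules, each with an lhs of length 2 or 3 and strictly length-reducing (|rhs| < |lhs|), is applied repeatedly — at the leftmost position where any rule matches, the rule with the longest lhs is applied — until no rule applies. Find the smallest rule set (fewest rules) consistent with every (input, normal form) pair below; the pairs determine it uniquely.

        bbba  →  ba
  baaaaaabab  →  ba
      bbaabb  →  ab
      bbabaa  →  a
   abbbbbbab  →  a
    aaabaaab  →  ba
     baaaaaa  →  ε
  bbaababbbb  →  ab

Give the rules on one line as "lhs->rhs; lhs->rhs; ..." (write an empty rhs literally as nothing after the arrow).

aa->b; aab->a; bb->

  | bbba => ba
  | baaaaaabab => bbaaaabab => aaaabab => baabab => baab => ba
  | bbaabb => aabb => ab
  | bbabaa => abaa => abb => a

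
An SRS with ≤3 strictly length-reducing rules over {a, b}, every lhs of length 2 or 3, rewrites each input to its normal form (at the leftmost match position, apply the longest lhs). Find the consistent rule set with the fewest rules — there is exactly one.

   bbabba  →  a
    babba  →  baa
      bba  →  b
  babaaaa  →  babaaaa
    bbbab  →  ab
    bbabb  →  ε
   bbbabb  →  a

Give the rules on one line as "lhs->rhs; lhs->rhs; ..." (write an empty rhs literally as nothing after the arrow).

abb->a; bba->b; bbb->

  | bbabba => bbba => a
  | babba => baa
  | bba => b
  | babaaaa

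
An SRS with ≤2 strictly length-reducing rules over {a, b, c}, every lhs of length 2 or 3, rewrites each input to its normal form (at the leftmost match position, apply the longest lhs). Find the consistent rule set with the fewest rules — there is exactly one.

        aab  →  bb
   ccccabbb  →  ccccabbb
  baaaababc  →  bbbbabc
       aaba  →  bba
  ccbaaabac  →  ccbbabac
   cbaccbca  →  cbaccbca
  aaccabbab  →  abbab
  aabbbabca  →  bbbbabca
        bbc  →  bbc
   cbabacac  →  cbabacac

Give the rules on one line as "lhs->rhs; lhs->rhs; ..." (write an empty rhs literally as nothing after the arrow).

  | aab => bb
  | ccccabbb
  | baaaababc => bbaababc => bbbbabc
  | aaba => bba

aa->b; bcc->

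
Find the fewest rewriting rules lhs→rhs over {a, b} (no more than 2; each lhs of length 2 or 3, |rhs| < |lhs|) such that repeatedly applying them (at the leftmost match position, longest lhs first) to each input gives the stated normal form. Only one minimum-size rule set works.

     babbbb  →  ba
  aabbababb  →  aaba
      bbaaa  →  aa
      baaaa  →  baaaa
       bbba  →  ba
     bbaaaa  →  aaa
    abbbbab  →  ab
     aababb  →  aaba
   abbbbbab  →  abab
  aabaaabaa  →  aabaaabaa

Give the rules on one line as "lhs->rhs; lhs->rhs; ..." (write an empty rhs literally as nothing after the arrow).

  | babbbb => babb => ba
  | aabbababb => aababb => aaba
  | bbaaa => aa
  | baaaa

bb->; bba->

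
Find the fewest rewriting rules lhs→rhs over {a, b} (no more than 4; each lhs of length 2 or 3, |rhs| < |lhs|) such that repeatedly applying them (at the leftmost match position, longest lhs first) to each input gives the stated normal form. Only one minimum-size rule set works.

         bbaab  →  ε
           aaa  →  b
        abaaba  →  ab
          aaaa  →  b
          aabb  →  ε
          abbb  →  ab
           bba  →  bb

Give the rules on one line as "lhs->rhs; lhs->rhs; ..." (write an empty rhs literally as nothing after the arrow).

aa->b; abb->ab; ba->b; bbb->

  | bbaab => bbab => bbb => ε
  | aaa => ba => b
  | abaaba => ababa => abba => aba => ab
  | aaaa => baa => ba => b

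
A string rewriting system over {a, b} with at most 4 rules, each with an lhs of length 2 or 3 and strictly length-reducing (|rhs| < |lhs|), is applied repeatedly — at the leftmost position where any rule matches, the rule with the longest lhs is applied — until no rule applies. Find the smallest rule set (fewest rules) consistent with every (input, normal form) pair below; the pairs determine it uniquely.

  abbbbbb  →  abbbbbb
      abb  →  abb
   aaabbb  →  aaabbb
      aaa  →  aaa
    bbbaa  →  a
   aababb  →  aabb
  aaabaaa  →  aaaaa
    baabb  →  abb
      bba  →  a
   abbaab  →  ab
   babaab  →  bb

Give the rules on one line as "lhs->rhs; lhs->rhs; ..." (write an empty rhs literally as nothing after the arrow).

  | abbbbbb
  | abb
  | aaabbb
  | aaa

aba->a; ba->a; baa->a; bab->bb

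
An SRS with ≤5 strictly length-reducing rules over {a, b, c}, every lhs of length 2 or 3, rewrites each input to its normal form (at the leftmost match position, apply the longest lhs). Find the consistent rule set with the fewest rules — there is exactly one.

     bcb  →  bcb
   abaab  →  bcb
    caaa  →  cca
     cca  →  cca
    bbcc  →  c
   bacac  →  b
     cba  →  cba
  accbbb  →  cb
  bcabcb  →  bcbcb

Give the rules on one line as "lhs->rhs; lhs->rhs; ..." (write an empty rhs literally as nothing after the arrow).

  | bcb
  | abaab => baab => bcb
  | caaa => cca
  | cca

aa->c; ab->b; ac->; bb->a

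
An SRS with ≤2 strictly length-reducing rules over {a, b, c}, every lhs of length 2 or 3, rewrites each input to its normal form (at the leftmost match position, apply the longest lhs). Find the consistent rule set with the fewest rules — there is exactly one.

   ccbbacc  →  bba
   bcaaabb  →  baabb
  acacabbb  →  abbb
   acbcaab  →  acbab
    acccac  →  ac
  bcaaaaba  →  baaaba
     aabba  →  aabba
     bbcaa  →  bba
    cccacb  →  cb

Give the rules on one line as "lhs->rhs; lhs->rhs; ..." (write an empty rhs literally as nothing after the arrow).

ca->; cc->

  | ccbbacc => bbacc => bba
  | bcaaabb => baabb
  | acacabbb => acabbb => abbb
  | acbcaab => acbab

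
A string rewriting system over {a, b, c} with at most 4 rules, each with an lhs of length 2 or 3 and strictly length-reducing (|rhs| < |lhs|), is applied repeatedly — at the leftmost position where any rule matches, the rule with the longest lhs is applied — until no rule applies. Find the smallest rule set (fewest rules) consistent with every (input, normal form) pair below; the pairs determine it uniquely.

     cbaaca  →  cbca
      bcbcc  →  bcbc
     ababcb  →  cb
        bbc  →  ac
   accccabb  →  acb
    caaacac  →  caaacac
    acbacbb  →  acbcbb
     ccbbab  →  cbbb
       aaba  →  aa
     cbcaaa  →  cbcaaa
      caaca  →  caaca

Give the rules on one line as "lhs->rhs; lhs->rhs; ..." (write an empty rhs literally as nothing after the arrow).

ab->; ba->b; bbc->ac; cc->c

  | cbaaca => cbaca => cbca
  | bcbcc => bcbc
  | ababcb => abcb => cb
  | bbc => ac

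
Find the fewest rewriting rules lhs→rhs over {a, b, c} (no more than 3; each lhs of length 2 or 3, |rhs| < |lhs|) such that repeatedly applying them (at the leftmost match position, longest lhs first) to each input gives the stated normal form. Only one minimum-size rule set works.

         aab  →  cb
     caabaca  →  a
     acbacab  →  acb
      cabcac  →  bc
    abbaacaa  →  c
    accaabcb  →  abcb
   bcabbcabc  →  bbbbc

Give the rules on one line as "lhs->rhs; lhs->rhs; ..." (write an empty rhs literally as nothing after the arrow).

  | aab => cb
  | caabaca => abaca => aca => a
  | acbacab => accab => acb
  | cabcac => bcac => bc

aa->c; ba->; ca->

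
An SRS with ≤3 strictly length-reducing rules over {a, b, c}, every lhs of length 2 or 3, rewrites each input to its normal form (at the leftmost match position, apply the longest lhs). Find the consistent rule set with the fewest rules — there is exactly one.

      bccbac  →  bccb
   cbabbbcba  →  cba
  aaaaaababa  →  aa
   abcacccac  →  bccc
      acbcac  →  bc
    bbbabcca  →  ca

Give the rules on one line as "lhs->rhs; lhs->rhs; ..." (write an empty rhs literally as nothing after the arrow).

  | bccbac => bccb
  | cbabbbcba => cbbbbcba => cabbcba => cbbcba => cacba => cba
  | aaaaaababa => aaaaababa => aaaababa => aaababa => aababa => ababa => baba => bba => aa
  | abcacccac => bcacccac => bcccac => bccc

ab->b; ac->; bb->a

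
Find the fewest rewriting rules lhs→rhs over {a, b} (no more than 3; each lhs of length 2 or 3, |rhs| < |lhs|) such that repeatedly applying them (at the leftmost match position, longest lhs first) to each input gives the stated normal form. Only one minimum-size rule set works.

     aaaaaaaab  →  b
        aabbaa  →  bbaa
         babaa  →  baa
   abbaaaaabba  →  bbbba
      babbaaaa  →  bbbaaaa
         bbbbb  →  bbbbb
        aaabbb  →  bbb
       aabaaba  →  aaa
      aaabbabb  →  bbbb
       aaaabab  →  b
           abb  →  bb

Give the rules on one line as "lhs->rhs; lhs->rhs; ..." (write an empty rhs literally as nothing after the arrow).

ab->b; aba->a

  | aaaaaaaab => aaaaaaab => aaaaaab => aaaaab => aaaab => aaab => aab => ab => b
  | aabbaa => abbaa => bbaa
  | babaa => baa
  | abbaaaaabba => bbaaaaabba => bbaaaabba => bbaaabba => bbaabba => bbabba => bbbba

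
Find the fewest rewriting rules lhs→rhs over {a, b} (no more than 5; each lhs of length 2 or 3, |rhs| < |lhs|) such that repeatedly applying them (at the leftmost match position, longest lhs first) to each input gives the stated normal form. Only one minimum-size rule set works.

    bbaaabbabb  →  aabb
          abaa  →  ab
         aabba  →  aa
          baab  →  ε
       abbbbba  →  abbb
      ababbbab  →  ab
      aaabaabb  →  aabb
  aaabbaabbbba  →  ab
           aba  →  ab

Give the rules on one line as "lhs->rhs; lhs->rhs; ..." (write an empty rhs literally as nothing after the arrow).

  | bbaaabbabb => aabbabb => aabb
  | abaa => aba => ab
  | aabba => aa
  | baab => bab => ε

aaa->ab; ba->b; bab->; bba->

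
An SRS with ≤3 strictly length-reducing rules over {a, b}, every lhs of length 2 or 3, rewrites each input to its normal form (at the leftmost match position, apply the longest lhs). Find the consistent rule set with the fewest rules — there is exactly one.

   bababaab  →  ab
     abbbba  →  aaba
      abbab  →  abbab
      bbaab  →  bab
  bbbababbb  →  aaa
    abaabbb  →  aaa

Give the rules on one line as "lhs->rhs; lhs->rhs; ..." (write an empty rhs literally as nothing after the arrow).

  | bababaab => babaab => baab => ab
  | abbbba => aaba
  | abbab
  | bbaab => bab

baa->a; bbb->a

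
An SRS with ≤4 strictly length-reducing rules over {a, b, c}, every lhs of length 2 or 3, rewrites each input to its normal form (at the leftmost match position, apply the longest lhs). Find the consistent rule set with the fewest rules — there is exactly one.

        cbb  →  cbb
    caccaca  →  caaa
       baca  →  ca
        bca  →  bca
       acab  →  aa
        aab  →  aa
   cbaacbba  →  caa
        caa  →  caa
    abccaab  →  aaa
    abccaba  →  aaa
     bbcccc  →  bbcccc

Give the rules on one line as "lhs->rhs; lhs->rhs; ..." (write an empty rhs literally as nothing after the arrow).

ab->a; ac->a; ba->

  | cbb
  | caccaca => cacaca => caaca => caaa
  | baca => ca
  | bca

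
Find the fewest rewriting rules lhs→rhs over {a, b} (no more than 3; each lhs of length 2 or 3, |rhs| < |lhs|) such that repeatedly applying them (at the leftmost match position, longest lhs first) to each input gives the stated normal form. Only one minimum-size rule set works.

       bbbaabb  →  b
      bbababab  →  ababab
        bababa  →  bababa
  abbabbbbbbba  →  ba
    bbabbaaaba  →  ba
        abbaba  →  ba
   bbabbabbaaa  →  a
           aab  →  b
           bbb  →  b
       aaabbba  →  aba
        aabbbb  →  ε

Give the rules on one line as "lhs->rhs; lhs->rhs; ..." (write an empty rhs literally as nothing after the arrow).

aa->; bb->

  | bbbaabb => baabb => bbb => b
  | bbababab => ababab
  | bababa
  | abbabbbbbbba => aabbbbbbba => bbbbbbba => bbbbba => bbba => ba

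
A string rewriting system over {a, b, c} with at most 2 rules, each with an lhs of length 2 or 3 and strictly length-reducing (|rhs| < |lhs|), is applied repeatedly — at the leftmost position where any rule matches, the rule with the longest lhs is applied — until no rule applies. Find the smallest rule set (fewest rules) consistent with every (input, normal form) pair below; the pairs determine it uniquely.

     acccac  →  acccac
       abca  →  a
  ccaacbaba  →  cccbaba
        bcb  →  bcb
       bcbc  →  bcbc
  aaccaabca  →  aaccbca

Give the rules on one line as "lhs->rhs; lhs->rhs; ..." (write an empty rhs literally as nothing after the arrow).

  | acccac
  | abca => a
  | ccaacbaba => cccbaba
  | bcb

abc->; caa->c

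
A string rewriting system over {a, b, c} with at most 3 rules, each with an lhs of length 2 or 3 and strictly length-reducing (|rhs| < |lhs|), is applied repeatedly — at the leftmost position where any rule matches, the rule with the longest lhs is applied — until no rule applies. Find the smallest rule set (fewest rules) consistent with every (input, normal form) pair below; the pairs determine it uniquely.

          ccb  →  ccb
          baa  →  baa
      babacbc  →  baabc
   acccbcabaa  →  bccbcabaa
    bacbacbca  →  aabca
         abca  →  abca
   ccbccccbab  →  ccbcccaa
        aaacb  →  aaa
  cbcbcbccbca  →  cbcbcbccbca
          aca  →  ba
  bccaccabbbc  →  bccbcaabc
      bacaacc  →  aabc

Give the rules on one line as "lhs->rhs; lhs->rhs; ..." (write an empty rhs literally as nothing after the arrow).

  | ccb
  | baa
  | babacbc => babbbc => baabc
  | acccbcabaa => bccbcabaa

ac->b; bb->a; cba->ab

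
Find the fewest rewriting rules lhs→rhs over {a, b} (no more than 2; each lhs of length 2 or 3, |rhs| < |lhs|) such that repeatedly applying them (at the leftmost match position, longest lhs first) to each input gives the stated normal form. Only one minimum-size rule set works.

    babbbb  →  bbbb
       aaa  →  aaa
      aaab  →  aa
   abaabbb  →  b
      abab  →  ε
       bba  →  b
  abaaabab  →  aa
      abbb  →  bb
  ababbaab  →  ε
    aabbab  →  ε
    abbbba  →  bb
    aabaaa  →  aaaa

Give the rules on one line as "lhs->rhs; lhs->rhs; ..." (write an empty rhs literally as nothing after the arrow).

  | babbbb => bbbb
  | aaa
  | aaab => aa
  | abaabbb => aabbb => abb => b

ab->; ba->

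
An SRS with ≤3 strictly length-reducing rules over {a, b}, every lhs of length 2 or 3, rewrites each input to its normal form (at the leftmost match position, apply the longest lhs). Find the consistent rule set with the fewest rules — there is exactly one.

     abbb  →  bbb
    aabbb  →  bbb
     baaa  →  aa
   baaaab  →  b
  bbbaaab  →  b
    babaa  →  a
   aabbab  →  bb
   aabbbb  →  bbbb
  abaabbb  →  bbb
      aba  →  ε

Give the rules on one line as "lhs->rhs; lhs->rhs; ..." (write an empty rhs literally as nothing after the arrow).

ab->b; ba->

  | abbb => bbb
  | aabbb => abbb => bbb
  | baaa => aa
  | baaaab => aaab => aab => ab => b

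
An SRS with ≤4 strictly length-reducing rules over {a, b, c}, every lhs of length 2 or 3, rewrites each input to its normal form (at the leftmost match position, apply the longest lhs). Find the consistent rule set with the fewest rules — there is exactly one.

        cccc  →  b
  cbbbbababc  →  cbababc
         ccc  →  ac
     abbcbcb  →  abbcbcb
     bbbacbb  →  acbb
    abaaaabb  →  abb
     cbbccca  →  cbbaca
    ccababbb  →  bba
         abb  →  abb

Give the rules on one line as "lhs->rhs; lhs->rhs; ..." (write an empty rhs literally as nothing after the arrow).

  | cccc => acc => aa => b
  | cbbbbababc => cbababc
  | ccc => ac
  | abbcbcb

aa->b; bbb->; cc->a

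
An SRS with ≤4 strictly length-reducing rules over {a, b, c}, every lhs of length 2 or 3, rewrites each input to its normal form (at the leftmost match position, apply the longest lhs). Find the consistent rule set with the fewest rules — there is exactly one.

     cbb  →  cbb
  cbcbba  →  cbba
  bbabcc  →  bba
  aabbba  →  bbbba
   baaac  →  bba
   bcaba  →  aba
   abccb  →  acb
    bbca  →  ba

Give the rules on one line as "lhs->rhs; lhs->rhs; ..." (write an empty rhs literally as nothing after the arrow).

aa->b; bac->ba; bc->

  | cbb
  | cbcbba => cbba
  | bbabcc => bbac => bba
  | aabbba => bbbba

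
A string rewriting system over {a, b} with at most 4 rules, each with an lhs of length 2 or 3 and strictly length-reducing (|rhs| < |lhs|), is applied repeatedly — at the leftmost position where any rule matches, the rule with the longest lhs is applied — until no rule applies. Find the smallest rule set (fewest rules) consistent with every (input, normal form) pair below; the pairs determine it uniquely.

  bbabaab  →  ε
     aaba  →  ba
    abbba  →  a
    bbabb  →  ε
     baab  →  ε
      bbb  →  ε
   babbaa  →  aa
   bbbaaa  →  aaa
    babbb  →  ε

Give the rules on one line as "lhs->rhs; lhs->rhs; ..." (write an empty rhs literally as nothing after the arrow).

ab->b; bb->; bbb->bb

  | bbabaab => abaab => baab => bab => bb => ε
  | aaba => aba => ba
  | abbba => bbba => bba => a
  | bbabb => abb => bb => ε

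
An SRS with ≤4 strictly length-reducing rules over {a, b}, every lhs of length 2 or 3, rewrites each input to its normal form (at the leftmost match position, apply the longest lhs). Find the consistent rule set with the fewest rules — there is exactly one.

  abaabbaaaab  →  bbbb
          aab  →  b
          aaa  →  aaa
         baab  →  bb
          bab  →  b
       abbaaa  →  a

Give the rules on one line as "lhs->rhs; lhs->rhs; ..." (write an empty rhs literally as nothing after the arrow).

ab->b; ba->a; baa->b

  | abaabbaaaab => baabbaaaab => bbbaaaab => bbbaab => bbbb
  | aab => ab => b
  | aaa
  | baab => bb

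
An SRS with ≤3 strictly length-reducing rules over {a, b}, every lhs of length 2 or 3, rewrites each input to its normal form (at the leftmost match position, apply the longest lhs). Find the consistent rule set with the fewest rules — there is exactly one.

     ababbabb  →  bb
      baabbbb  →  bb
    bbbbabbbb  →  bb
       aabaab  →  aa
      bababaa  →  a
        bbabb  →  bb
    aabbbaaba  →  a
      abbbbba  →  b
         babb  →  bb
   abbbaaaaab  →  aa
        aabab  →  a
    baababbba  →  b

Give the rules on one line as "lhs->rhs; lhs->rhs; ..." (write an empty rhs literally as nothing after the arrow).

ab->; ba->; bbb->bb

  | ababbabb => abbabb => babb => bb
  | baabbbb => abbbb => bbb => bb
  | bbbbabbbb => bbbabbbb => bbabbbb => bbbbb => bbbb => bbb => bb
  | aabaab => aaab => aa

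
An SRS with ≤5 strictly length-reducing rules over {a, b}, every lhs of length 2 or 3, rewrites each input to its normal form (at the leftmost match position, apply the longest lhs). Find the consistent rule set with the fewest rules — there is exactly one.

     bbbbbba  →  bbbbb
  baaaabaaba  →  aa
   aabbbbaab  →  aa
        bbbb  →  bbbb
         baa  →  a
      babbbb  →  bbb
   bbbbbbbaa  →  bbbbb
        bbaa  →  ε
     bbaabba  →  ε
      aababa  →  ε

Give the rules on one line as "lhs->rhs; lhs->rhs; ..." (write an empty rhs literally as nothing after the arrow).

ab->a; aba->; ba->; bab->

  | bbbbbba => bbbbb
  | baaaabaaba => aaabaaba => aaaba => aa
  | aabbbbaab => aabbbaab => aabbaab => aabaab => aab => aa
  | bbbb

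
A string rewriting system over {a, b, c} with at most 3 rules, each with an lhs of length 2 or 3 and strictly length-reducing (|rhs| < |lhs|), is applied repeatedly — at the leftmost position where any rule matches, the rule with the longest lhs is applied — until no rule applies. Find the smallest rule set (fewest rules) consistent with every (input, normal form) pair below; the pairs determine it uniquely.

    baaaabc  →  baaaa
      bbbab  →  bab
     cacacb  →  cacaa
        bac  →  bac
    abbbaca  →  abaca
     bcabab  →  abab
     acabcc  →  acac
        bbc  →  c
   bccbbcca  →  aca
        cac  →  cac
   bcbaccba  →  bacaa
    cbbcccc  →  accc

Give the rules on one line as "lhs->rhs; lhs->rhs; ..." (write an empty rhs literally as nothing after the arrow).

bb->; bc->; cb->a

  | baaaabc => baaaa
  | bbbab => bab
  | cacacb => cacaa
  | bac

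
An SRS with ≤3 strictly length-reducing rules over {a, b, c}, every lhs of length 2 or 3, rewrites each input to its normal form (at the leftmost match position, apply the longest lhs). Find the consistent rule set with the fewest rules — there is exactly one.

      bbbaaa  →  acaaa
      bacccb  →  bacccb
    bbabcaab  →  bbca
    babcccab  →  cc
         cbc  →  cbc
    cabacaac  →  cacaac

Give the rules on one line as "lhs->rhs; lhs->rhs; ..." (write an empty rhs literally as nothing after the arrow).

  | bbbaaa => acaaa
  | bacccb
  | bbabcaab => bbcaab => bbca
  | babcccab => bcccab => ccab => cc

ab->; bbb->ac; bcc->c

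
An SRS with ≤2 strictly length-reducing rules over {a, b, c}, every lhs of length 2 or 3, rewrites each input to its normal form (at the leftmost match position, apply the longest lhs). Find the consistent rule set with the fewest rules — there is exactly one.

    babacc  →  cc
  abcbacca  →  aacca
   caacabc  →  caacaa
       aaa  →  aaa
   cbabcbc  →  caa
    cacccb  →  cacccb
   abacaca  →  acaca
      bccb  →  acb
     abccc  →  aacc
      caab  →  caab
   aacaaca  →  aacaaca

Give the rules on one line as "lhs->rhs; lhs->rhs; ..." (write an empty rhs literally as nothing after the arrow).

  | babacc => bacc => cc
  | abcbacca => aabacca => aacca
  | caacabc => caacaa
  | aaa

ba->; bc->a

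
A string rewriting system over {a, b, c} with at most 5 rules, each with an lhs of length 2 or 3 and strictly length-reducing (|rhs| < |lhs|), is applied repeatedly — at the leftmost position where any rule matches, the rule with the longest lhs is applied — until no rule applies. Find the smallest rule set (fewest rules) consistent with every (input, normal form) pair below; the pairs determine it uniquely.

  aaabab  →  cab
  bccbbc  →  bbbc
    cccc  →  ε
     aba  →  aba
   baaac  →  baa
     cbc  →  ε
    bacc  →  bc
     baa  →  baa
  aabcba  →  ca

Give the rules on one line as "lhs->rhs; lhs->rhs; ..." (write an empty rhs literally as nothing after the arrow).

  | aaabab => accab => cab
  | bccbbc => bbbc
  | cccc => cc => ε
  | aba

aab->cc; ac->; cb->c; cc->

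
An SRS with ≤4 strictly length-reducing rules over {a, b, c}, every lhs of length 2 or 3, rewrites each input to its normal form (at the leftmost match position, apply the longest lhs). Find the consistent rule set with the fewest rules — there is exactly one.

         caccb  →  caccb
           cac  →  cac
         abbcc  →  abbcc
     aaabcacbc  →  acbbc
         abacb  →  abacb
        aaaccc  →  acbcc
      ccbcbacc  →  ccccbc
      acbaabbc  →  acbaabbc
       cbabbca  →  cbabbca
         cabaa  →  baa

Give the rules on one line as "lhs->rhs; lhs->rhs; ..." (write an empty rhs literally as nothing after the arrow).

aac->cb; abc->; bcb->ca; cab->b

  | caccb
  | cac
  | abbcc
  | aaabcacbc => aaacbc => acbbc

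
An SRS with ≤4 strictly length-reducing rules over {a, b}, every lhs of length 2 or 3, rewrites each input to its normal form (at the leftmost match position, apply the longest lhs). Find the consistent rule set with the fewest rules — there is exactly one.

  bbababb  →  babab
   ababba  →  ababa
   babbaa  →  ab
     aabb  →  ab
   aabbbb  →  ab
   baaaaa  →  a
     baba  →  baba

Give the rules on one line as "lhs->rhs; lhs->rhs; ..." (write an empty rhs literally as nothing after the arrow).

aa->a; aab->a; baa->ab; bb->b

  | bbababb => bababb => babab
  | ababba => ababa
  | babbaa => babaa => baab => abb => ab
  | aabb => ab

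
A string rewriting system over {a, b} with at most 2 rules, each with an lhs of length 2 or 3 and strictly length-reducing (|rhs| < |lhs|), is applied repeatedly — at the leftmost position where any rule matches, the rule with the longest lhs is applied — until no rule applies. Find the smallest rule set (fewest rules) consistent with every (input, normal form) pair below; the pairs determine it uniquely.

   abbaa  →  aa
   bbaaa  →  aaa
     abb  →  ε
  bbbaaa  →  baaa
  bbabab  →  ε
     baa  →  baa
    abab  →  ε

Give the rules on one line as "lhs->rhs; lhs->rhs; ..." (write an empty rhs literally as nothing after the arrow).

ab->b; bb->

  | abbaa => bbaa => aa
  | bbaaa => aaa
  | abb => bb => ε
  | bbbaaa => baaa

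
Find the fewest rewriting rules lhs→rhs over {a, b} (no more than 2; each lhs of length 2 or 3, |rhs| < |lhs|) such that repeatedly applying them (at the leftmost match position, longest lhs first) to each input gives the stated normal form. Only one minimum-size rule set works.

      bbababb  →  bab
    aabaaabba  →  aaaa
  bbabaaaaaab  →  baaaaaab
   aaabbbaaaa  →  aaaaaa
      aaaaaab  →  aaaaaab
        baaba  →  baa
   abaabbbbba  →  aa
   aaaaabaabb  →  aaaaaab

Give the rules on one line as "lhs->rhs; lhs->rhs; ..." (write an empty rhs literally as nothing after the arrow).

  | bbababb => bababb => babb => bab
  | aabaaabba => aaaabba => aaaaba => aaaa
  | bbabaaaaaab => babaaaaaab => baaaaaab
  | aaabbbaaaa => aaabbaaaa => aaabaaaa => aaaaaa

aba->a; bb->b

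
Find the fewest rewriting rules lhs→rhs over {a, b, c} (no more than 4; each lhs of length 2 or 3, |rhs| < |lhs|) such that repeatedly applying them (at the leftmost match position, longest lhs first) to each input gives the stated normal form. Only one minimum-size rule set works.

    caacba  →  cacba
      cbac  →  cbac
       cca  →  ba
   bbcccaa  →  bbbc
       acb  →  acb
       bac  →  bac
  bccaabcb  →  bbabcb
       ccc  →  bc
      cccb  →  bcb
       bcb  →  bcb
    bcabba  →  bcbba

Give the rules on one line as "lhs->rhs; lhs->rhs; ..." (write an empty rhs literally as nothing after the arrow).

aa->a; bca->bc; cc->b

  | caacba => cacba
  | cbac
  | cca => ba
  | bbcccaa => bbbcaa => bbbca => bbbc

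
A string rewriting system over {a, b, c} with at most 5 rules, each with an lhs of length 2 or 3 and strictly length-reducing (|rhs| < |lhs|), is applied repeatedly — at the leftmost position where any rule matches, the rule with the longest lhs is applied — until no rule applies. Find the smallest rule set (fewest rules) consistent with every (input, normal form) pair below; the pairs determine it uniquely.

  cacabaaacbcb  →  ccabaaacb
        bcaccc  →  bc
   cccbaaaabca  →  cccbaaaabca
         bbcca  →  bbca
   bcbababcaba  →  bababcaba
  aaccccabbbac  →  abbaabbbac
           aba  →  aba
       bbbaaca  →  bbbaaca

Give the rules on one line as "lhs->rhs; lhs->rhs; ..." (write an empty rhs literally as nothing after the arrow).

  | cacabaaacbcb => ccabaaacbcb => ccabaaacb
  | bcaccc => bcccc => bccc => bcc => bc
  | cccbaaaabca
  | bbcca => bbca

acc->ba; bcb->b; bcc->bc; cac->cc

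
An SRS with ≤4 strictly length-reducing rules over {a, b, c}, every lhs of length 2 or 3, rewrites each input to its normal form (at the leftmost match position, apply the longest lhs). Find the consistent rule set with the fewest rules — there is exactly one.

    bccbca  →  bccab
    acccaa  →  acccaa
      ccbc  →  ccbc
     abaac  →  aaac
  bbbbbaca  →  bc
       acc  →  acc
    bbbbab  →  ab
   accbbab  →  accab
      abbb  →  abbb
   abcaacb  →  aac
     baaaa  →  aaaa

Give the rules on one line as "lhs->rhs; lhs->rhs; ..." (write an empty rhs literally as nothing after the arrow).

aca->bc; acb->c; ba->a; bca->ab

  | bccbca => bccab
  | acccaa
  | ccbc
  | abaac => aaac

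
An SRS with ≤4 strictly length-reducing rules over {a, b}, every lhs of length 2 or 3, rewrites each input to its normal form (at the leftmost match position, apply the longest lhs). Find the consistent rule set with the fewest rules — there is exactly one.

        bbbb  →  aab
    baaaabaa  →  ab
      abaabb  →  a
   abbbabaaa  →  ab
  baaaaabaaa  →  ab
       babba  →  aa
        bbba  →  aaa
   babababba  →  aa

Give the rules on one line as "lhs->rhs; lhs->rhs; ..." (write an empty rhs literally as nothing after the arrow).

  | bbbb => aab
  | baaaabaa => aaabaa => aaba => ab
  | abaabb => babb => bb => a
  | abbbabaaa => aaaabaaa => aaabaa => aaba => ab

aba->b; ba->; bb->a; bbb->aa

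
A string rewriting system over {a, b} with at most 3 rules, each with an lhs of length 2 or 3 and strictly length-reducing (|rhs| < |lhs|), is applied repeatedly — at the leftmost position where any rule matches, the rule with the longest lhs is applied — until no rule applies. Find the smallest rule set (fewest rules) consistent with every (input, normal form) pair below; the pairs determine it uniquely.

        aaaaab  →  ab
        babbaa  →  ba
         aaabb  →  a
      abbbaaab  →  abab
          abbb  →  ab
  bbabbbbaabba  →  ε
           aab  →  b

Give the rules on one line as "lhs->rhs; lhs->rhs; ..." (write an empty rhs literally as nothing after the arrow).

aa->; bb->

  | aaaaab => aaab => ab
  | babbaa => baaa => ba
  | aaabb => abb => a
  | abbbaaab => abaaab => abab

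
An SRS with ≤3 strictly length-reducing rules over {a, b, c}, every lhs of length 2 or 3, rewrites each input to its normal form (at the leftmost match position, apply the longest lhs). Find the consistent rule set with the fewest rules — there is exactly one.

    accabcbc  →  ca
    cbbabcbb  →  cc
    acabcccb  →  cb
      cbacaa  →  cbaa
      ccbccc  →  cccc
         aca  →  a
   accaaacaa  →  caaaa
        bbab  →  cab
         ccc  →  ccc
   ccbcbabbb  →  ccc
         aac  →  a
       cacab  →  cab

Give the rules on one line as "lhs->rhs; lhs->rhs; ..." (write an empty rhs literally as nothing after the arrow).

ac->; bb->c; bc->

  | accabcbc => cabcbc => cabc => ca
  | cbbabcbb => ccabcbb => ccabb => ccac => cc
  | acabcccb => abcccb => accb => cb
  | cbacaa => cbaa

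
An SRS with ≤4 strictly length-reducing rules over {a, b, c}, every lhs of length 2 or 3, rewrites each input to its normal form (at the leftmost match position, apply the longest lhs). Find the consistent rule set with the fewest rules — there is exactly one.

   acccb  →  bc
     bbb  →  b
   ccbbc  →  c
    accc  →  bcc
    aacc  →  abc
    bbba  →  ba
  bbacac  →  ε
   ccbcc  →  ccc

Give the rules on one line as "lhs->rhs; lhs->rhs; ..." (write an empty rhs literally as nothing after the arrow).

ac->b; bb->; cb->

  | acccb => bccb => bc
  | bbb => b
  | ccbbc => cbc => c
  | accc => bcc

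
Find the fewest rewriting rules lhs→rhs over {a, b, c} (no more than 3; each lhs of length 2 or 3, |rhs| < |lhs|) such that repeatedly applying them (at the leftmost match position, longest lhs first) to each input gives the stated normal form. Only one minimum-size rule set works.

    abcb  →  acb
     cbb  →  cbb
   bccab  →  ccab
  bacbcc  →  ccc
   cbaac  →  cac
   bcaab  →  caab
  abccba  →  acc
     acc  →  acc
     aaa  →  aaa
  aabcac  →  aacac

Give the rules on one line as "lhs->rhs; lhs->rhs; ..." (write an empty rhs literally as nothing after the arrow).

  | abcb => acb
  | cbb
  | bccab => ccab
  | bacbcc => cbcc => ccc

ba->; bc->c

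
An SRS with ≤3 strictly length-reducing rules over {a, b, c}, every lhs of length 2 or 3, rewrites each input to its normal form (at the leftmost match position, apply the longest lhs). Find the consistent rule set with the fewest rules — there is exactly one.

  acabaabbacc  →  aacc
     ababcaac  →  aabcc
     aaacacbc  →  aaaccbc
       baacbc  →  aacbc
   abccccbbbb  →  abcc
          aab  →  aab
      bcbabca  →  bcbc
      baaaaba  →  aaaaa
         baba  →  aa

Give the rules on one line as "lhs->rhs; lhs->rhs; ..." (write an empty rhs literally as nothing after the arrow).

ba->a; ca->c; cbb->

  | acabaabbacc => acbaabbacc => acaabbacc => acabbacc => acbbacc => aacc
  | ababcaac => aabcaac => aabcac => aabcc
  | aaacacbc => aaaccbc
  | baacbc => aacbc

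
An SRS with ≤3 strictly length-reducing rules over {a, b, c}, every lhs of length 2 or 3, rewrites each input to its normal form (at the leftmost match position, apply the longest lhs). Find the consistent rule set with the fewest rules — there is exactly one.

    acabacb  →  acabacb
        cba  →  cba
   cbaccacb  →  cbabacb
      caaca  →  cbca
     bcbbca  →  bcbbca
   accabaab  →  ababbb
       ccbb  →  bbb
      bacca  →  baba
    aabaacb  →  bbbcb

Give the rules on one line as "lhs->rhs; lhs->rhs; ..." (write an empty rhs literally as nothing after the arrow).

  | acabacb
  | cba
  | cbaccacb => cbabacb
  | caaca => cbca

aa->b; cc->b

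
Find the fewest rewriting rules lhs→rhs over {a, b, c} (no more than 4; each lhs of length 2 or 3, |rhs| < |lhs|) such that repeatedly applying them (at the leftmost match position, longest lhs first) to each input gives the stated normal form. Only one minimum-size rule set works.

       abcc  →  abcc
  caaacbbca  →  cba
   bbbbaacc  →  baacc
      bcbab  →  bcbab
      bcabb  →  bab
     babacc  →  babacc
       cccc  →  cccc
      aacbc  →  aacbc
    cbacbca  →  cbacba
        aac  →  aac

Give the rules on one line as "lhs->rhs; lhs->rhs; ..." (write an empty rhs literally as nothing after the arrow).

  | abcc
  | caaacbbca => aaacbbca => cbbca => cbca => cba
  | bbbbaacc => bbbaacc => bbaacc => baacc
  | bcbab

aaa->; bb->b; ca->a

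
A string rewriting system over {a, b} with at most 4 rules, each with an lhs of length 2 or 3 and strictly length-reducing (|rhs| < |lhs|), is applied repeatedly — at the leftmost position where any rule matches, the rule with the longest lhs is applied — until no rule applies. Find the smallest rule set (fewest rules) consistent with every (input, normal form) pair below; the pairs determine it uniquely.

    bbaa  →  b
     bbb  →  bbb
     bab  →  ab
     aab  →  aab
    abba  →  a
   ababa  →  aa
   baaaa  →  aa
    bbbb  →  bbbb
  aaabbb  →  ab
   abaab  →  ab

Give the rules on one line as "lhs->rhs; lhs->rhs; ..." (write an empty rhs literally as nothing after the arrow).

aaa->aa; abb->; ba->a; baa->

  | bbaa => b
  | bbb
  | bab => ab
  | aab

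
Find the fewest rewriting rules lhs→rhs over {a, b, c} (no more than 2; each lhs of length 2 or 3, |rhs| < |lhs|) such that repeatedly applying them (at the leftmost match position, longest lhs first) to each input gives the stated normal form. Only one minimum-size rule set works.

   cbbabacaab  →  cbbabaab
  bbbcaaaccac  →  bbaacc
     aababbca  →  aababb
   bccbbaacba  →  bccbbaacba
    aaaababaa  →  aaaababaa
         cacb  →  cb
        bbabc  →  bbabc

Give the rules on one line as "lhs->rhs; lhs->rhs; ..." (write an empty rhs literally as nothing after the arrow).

  | cbbabacaab => cbbabaab
  | bbbcaaaccac => bbcaaaccac => bbaaccac => bbaacc
  | aababbca => aababb
  | bccbbaacba

bbb->bb; ca->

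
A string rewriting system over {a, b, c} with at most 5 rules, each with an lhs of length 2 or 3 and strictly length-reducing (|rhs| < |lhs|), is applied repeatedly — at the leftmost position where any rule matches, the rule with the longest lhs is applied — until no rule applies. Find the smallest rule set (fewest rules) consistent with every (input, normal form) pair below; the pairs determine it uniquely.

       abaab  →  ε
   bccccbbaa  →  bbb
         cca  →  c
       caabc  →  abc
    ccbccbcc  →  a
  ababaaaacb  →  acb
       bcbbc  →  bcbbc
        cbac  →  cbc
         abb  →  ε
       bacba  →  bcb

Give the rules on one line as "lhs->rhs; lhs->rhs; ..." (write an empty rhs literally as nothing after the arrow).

  | abaab => abab => abb => ε
  | bccccbbaa => baccbbaa => bccbbaa => babbaa => bbbaa => bbba => bbb
  | cca => aa => c
  | caabc => ccbc => abc

aa->c; abb->; ba->b; cc->a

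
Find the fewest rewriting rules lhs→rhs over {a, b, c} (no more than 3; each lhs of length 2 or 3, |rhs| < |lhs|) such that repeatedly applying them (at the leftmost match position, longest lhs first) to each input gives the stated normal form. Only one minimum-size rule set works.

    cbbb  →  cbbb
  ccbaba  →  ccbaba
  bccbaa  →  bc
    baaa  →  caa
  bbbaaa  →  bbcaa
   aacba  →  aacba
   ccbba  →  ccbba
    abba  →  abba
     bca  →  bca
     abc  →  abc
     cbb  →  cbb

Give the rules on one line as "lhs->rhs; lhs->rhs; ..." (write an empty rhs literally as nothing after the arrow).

  | cbbb
  | ccbaba
  | bccbaa => bccca => bc
  | baaa => caa

baa->ca; cca->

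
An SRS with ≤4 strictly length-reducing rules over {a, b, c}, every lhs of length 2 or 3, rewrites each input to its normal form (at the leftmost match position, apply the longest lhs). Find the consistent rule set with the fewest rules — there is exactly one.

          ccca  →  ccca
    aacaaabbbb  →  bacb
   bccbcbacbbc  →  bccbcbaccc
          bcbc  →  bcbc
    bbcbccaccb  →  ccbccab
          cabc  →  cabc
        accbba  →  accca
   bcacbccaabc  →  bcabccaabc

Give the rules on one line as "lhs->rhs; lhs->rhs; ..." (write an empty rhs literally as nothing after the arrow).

  | ccca
  | aacaaabbbb => baaabbbb => baaacbb => babbb => bacb
  | bccbcbacbbc => bccbcbaccc
  | bcbc

aac->b; bb->c; cac->ca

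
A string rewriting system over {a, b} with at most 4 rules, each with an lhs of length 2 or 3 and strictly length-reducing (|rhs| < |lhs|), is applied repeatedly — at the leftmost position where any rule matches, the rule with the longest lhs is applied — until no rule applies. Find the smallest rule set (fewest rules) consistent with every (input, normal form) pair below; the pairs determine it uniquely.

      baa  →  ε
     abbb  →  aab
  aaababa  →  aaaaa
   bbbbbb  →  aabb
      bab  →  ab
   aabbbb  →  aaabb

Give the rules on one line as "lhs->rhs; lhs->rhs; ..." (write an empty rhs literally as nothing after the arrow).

  | baa => ε
  | abbb => aab
  | aaababa => aaaaba => aaaaa
  | bbbbbb => abbbb => aabb

ba->a; baa->; bbb->ab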